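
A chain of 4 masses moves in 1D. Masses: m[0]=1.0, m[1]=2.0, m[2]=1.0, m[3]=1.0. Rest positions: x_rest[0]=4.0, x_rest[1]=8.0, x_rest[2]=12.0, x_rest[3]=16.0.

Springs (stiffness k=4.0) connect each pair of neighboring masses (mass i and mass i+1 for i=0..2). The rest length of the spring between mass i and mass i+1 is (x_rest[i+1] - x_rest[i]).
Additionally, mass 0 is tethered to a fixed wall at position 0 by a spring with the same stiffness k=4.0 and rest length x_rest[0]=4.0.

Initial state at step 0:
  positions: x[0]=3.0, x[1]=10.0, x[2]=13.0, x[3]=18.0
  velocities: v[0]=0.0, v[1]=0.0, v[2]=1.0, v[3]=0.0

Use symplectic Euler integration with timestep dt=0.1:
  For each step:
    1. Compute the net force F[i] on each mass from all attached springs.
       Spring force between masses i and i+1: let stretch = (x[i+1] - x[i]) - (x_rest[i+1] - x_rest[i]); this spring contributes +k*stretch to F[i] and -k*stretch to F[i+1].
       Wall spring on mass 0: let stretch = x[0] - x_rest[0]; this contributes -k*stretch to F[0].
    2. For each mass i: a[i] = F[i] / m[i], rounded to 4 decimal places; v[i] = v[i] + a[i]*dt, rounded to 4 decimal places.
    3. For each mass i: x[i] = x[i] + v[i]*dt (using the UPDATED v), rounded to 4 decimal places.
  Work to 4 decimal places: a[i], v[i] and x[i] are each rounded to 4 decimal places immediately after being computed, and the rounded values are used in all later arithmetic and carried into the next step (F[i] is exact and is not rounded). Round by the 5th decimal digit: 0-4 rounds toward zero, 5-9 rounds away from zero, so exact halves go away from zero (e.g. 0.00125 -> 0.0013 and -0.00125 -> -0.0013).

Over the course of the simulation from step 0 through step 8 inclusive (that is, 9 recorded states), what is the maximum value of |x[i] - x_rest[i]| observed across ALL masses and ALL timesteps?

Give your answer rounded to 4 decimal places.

Step 0: x=[3.0000 10.0000 13.0000 18.0000] v=[0.0000 0.0000 1.0000 0.0000]
Step 1: x=[3.1600 9.9200 13.1800 17.9600] v=[1.6000 -0.8000 1.8000 -0.4000]
Step 2: x=[3.4640 9.7700 13.4208 17.8888] v=[3.0400 -1.5000 2.4080 -0.7120]
Step 3: x=[3.8817 9.5669 13.6943 17.7989] v=[4.1768 -2.0310 2.7349 -0.8992]
Step 4: x=[4.3715 9.3326 13.9669 17.7048] v=[4.8982 -2.3426 2.7258 -0.9410]
Step 5: x=[4.8849 9.0918 14.2036 17.6212] v=[5.1340 -2.4080 2.3672 -0.8362]
Step 6: x=[5.3712 8.8691 14.3726 17.5609] v=[4.8628 -2.2270 1.6895 -0.6032]
Step 7: x=[5.7826 8.6865 14.4489 17.5331] v=[4.1135 -1.8259 0.7634 -0.2785]
Step 8: x=[6.0788 8.5611 14.4181 17.5419] v=[2.9620 -1.2542 -0.3079 0.0878]
Max displacement = 2.4489

Answer: 2.4489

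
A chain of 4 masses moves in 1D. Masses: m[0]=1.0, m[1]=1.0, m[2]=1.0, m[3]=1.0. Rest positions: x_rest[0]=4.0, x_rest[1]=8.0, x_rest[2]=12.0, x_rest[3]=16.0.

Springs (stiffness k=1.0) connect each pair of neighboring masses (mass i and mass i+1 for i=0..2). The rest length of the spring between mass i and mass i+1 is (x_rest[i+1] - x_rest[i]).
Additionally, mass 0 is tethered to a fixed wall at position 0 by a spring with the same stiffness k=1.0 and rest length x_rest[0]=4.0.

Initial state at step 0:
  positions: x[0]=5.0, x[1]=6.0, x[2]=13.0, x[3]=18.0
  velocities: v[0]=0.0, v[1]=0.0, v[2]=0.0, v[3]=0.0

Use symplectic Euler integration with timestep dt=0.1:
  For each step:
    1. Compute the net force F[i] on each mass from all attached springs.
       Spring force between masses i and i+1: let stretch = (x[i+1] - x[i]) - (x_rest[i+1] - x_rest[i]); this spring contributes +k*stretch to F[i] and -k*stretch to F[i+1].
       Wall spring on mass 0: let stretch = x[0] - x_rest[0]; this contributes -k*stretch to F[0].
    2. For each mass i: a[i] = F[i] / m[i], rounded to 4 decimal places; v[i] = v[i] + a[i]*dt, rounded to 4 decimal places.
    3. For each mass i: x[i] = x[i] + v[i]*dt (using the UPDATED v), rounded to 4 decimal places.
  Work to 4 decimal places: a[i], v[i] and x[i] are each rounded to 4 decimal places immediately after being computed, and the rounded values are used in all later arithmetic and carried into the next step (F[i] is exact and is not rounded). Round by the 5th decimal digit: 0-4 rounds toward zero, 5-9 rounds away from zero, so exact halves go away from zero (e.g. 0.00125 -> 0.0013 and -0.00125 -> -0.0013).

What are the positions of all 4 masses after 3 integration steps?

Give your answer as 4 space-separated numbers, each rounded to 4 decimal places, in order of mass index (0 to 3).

Step 0: x=[5.0000 6.0000 13.0000 18.0000] v=[0.0000 0.0000 0.0000 0.0000]
Step 1: x=[4.9600 6.0600 12.9800 17.9900] v=[-0.4000 0.6000 -0.2000 -0.1000]
Step 2: x=[4.8814 6.1782 12.9409 17.9699] v=[-0.7860 1.1820 -0.3910 -0.2010]
Step 3: x=[4.7670 6.3511 12.8845 17.9395] v=[-1.1445 1.7286 -0.5644 -0.3039]

Answer: 4.7670 6.3511 12.8845 17.9395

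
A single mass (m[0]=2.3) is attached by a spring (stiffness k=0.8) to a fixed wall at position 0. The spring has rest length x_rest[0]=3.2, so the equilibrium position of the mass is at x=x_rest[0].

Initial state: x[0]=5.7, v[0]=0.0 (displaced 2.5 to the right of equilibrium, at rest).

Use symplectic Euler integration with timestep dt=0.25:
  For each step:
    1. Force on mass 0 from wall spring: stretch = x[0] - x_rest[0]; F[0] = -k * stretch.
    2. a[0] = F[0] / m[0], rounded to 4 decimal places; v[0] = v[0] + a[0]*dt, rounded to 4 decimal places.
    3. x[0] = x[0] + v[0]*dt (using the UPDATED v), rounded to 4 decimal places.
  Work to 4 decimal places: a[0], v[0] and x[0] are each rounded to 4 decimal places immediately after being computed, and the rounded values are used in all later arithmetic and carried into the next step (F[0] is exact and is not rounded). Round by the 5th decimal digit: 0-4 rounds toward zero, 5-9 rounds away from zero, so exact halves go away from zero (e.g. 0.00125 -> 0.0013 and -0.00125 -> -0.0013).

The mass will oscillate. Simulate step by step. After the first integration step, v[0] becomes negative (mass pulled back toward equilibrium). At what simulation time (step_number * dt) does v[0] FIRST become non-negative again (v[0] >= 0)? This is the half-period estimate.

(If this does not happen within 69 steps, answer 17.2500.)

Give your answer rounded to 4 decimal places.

Answer: 5.5000

Derivation:
Step 0: x=[5.7000] v=[0.0000]
Step 1: x=[5.6457] v=[-0.2174]
Step 2: x=[5.5382] v=[-0.4301]
Step 3: x=[5.3799] v=[-0.6334]
Step 4: x=[5.1742] v=[-0.8230]
Step 5: x=[4.9255] v=[-0.9947]
Step 6: x=[4.6393] v=[-1.1448]
Step 7: x=[4.3218] v=[-1.2700]
Step 8: x=[3.9799] v=[-1.3676]
Step 9: x=[3.6211] v=[-1.4354]
Step 10: x=[3.2531] v=[-1.4720]
Step 11: x=[2.8840] v=[-1.4766]
Step 12: x=[2.5217] v=[-1.4491]
Step 13: x=[2.1742] v=[-1.3901]
Step 14: x=[1.8490] v=[-1.3009]
Step 15: x=[1.5532] v=[-1.1834]
Step 16: x=[1.2932] v=[-1.0402]
Step 17: x=[1.0746] v=[-0.8744]
Step 18: x=[0.9022] v=[-0.6896]
Step 19: x=[0.7798] v=[-0.4898]
Step 20: x=[0.7100] v=[-0.2794]
Step 21: x=[0.6943] v=[-0.0629]
Step 22: x=[0.7331] v=[0.1550]
First v>=0 after going negative at step 22, time=5.5000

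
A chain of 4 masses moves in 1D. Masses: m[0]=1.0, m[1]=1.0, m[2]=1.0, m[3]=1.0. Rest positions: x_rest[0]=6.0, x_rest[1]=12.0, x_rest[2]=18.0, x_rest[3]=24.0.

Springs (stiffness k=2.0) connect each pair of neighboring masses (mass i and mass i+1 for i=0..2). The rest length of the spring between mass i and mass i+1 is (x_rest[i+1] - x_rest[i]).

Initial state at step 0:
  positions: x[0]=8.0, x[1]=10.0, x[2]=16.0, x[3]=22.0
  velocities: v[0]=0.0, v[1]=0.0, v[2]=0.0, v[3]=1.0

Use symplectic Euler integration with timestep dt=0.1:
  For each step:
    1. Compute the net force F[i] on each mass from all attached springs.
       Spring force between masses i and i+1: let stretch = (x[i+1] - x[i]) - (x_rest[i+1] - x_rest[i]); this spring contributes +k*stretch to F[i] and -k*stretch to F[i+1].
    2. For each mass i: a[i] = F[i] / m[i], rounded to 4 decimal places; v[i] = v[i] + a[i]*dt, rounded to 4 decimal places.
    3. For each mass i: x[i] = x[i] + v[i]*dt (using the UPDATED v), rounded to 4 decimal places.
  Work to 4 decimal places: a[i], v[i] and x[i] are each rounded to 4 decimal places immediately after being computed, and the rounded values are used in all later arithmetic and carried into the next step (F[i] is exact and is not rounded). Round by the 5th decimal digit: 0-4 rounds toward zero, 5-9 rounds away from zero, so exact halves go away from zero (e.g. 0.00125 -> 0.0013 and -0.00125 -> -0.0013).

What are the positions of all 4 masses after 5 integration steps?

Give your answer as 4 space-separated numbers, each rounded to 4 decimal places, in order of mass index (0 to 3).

Answer: 6.9076 11.0407 16.0892 22.4625

Derivation:
Step 0: x=[8.0000 10.0000 16.0000 22.0000] v=[0.0000 0.0000 0.0000 1.0000]
Step 1: x=[7.9200 10.0800 16.0000 22.1000] v=[-0.8000 0.8000 0.0000 1.0000]
Step 2: x=[7.7632 10.2352 16.0036 22.1980] v=[-1.5680 1.5520 0.0360 0.9800]
Step 3: x=[7.5358 10.4563 16.0157 22.2921] v=[-2.2736 2.2113 0.1212 0.9411]
Step 4: x=[7.2469 10.7302 16.0422 22.3807] v=[-2.8895 2.7391 0.2646 0.8858]
Step 5: x=[6.9076 11.0407 16.0892 22.4625] v=[-3.3928 3.1048 0.4699 0.8181]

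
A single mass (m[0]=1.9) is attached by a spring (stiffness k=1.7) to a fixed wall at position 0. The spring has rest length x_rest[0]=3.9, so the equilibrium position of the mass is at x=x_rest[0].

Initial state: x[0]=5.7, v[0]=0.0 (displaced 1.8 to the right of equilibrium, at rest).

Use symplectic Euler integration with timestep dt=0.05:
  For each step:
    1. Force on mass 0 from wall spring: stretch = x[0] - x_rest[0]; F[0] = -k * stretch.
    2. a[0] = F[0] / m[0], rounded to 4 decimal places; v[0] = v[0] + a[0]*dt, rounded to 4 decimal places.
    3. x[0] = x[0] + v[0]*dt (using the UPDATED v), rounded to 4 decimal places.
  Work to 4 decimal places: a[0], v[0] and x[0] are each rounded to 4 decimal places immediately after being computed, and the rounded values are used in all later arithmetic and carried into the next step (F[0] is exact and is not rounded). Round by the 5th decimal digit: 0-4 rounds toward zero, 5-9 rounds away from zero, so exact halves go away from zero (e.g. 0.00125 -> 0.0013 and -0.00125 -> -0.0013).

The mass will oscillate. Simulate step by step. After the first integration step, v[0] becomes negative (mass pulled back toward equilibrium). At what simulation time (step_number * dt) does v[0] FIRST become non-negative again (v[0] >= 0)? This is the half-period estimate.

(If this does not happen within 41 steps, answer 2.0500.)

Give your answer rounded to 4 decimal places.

Answer: 2.0500

Derivation:
Step 0: x=[5.7000] v=[0.0000]
Step 1: x=[5.6960] v=[-0.0805]
Step 2: x=[5.6880] v=[-0.1608]
Step 3: x=[5.6760] v=[-0.2408]
Step 4: x=[5.6600] v=[-0.3203]
Step 5: x=[5.6401] v=[-0.3990]
Step 6: x=[5.6163] v=[-0.4768]
Step 7: x=[5.5886] v=[-0.5536]
Step 8: x=[5.5571] v=[-0.6291]
Step 9: x=[5.5219] v=[-0.7032]
Step 10: x=[5.4831] v=[-0.7758]
Step 11: x=[5.4408] v=[-0.8466]
Step 12: x=[5.3950] v=[-0.9155]
Step 13: x=[5.3459] v=[-0.9824]
Step 14: x=[5.2935] v=[-1.0471]
Step 15: x=[5.2380] v=[-1.1094]
Step 16: x=[5.1795] v=[-1.1693]
Step 17: x=[5.1182] v=[-1.2265]
Step 18: x=[5.0542] v=[-1.2810]
Step 19: x=[4.9876] v=[-1.3326]
Step 20: x=[4.9185] v=[-1.3813]
Step 21: x=[4.8472] v=[-1.4269]
Step 22: x=[4.7737] v=[-1.4693]
Step 23: x=[4.6983] v=[-1.5084]
Step 24: x=[4.6211] v=[-1.5441]
Step 25: x=[4.5423] v=[-1.5764]
Step 26: x=[4.4620] v=[-1.6051]
Step 27: x=[4.3805] v=[-1.6302]
Step 28: x=[4.2979] v=[-1.6517]
Step 29: x=[4.2144] v=[-1.6695]
Step 30: x=[4.1302] v=[-1.6836]
Step 31: x=[4.0455] v=[-1.6939]
Step 32: x=[3.9605] v=[-1.7004]
Step 33: x=[3.8753] v=[-1.7031]
Step 34: x=[3.7902] v=[-1.7020]
Step 35: x=[3.7053] v=[-1.6971]
Step 36: x=[3.6209] v=[-1.6884]
Step 37: x=[3.5371] v=[-1.6759]
Step 38: x=[3.4541] v=[-1.6597]
Step 39: x=[3.3721] v=[-1.6398]
Step 40: x=[3.2913] v=[-1.6162]
Step 41: x=[3.2119] v=[-1.5890]
v[0] did not become non-negative within 41 steps; using fallback time=2.0500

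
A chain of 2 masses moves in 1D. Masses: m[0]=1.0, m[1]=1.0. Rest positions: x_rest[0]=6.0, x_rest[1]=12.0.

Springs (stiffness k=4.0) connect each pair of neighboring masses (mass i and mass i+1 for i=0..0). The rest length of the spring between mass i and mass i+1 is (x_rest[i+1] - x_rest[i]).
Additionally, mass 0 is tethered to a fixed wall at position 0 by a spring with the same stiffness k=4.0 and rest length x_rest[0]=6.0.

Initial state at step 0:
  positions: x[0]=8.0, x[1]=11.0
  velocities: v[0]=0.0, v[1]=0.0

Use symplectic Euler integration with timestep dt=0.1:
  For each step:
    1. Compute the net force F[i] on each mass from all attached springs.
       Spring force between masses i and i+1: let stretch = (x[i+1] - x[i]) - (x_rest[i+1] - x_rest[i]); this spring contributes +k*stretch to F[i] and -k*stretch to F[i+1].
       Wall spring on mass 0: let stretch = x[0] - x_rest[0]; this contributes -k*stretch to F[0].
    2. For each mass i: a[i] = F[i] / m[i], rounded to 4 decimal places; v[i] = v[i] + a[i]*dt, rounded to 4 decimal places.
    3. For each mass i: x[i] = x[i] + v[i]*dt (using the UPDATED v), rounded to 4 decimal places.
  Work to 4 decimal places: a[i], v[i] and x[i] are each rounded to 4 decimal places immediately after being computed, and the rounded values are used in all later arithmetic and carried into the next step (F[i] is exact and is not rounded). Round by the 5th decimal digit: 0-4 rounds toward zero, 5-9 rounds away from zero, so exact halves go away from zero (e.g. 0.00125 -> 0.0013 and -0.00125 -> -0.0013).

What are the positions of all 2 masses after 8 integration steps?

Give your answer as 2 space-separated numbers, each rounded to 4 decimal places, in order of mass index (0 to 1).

Answer: 4.2689 13.1872

Derivation:
Step 0: x=[8.0000 11.0000] v=[0.0000 0.0000]
Step 1: x=[7.8000 11.1200] v=[-2.0000 1.2000]
Step 2: x=[7.4208 11.3472] v=[-3.7920 2.2720]
Step 3: x=[6.9018 11.6573] v=[-5.1898 3.1014]
Step 4: x=[6.2970 12.0172] v=[-6.0483 3.5992]
Step 5: x=[5.6691 12.3883] v=[-6.2790 3.7111]
Step 6: x=[5.0832 12.7306] v=[-5.8590 3.4234]
Step 7: x=[4.5999 13.0070] v=[-4.8333 2.7644]
Step 8: x=[4.2689 13.1872] v=[-3.3104 1.8016]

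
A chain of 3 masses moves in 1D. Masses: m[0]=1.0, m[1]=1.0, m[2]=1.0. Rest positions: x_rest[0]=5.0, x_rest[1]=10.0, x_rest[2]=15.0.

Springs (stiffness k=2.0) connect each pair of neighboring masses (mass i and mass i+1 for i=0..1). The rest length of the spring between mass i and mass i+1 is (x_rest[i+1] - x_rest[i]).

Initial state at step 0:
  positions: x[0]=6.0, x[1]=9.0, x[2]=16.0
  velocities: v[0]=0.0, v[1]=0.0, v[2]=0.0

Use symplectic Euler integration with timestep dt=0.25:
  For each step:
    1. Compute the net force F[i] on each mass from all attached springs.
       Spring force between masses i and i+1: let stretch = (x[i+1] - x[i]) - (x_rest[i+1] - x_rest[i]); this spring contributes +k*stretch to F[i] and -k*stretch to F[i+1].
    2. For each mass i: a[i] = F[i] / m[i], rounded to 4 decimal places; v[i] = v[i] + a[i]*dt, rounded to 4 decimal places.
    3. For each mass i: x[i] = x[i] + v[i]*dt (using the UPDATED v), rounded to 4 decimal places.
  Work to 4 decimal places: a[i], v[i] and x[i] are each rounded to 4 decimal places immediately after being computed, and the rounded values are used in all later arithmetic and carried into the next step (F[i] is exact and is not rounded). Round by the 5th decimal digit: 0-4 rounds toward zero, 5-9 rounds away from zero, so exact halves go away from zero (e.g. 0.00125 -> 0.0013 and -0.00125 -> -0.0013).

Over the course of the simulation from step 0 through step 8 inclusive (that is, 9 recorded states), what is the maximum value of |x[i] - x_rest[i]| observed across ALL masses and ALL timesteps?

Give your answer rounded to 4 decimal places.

Step 0: x=[6.0000 9.0000 16.0000] v=[0.0000 0.0000 0.0000]
Step 1: x=[5.7500 9.5000 15.7500] v=[-1.0000 2.0000 -1.0000]
Step 2: x=[5.3438 10.3125 15.3438] v=[-1.6250 3.2500 -1.6250]
Step 3: x=[4.9336 11.1328 14.9336] v=[-1.6407 3.2813 -1.6407]
Step 4: x=[4.6733 11.6533 14.6733] v=[-1.0411 2.0821 -1.0411]
Step 5: x=[4.6605 11.6788 14.6605] v=[-0.0511 0.1021 -0.0511]
Step 6: x=[4.9000 11.1998 14.9000] v=[0.9581 -1.9162 0.9581]
Step 7: x=[5.3020 10.3958 15.3020] v=[1.6080 -3.2160 1.6080]
Step 8: x=[5.7157 9.5684 15.7157] v=[1.6549 -3.3098 1.6549]
Max displacement = 1.6788

Answer: 1.6788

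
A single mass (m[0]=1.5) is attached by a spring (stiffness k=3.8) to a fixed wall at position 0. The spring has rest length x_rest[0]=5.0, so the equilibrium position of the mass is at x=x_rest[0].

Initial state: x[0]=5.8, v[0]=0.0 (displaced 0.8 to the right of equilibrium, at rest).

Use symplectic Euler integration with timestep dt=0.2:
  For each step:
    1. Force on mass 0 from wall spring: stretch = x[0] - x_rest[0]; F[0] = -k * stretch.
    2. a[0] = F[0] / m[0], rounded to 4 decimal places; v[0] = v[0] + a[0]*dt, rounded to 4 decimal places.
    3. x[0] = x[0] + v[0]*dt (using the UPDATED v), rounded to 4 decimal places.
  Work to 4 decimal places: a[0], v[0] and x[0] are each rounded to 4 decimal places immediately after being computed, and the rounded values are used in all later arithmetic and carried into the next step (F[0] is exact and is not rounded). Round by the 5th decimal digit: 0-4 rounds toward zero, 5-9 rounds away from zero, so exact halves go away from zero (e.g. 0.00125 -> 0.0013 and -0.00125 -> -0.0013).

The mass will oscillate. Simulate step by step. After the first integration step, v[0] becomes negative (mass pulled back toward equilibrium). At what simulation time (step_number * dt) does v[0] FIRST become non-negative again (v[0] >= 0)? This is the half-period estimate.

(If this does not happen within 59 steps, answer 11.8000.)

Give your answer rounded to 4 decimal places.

Answer: 2.0000

Derivation:
Step 0: x=[5.8000] v=[0.0000]
Step 1: x=[5.7189] v=[-0.4053]
Step 2: x=[5.5650] v=[-0.7695]
Step 3: x=[5.3538] v=[-1.0558]
Step 4: x=[5.1068] v=[-1.2351]
Step 5: x=[4.8490] v=[-1.2892]
Step 6: x=[4.6065] v=[-1.2127]
Step 7: x=[4.4038] v=[-1.0133]
Step 8: x=[4.2616] v=[-0.7112]
Step 9: x=[4.1942] v=[-0.3371]
Step 10: x=[4.2084] v=[0.0712]
First v>=0 after going negative at step 10, time=2.0000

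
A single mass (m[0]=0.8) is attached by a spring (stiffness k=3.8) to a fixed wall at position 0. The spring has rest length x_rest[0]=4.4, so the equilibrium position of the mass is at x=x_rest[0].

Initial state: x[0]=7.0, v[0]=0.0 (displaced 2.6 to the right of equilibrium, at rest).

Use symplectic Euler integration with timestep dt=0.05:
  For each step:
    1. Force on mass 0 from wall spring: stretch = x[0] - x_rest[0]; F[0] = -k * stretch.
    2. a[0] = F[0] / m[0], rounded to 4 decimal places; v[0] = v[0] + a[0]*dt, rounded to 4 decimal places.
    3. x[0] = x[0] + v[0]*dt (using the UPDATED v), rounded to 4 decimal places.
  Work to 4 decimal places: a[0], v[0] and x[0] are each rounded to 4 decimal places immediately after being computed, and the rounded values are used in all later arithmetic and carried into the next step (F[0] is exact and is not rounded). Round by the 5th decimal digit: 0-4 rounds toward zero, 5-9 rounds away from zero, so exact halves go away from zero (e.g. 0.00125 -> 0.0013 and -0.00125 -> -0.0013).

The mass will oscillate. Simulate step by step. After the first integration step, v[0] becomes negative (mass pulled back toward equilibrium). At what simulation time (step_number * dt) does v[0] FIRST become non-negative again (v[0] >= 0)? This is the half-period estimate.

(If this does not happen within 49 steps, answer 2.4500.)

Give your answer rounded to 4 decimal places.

Step 0: x=[7.0000] v=[0.0000]
Step 1: x=[6.9691] v=[-0.6175]
Step 2: x=[6.9077] v=[-1.2277]
Step 3: x=[6.8165] v=[-1.8233]
Step 4: x=[6.6966] v=[-2.3972]
Step 5: x=[6.5495] v=[-2.9426]
Step 6: x=[6.3768] v=[-3.4531]
Step 7: x=[6.1807] v=[-3.9226]
Step 8: x=[5.9634] v=[-4.3455]
Step 9: x=[5.7276] v=[-4.7168]
Step 10: x=[5.4760] v=[-5.0321]
Step 11: x=[5.2116] v=[-5.2877]
Step 12: x=[4.9376] v=[-5.4805]
Step 13: x=[4.6572] v=[-5.6082]
Step 14: x=[4.3737] v=[-5.6693]
Step 15: x=[4.0905] v=[-5.6631]
Step 16: x=[3.8110] v=[-5.5896]
Step 17: x=[3.5385] v=[-5.4497]
Step 18: x=[3.2762] v=[-5.2451]
Step 19: x=[3.0273] v=[-4.9782]
Step 20: x=[2.7947] v=[-4.6522]
Step 21: x=[2.5812] v=[-4.2709]
Step 22: x=[2.3893] v=[-3.8389]
Step 23: x=[2.2212] v=[-3.3614]
Step 24: x=[2.0790] v=[-2.8439]
Step 25: x=[1.9644] v=[-2.2927]
Step 26: x=[1.8787] v=[-1.7142]
Step 27: x=[1.8229] v=[-1.1154]
Step 28: x=[1.7977] v=[-0.5033]
Step 29: x=[1.8034] v=[0.1147]
First v>=0 after going negative at step 29, time=1.4500

Answer: 1.4500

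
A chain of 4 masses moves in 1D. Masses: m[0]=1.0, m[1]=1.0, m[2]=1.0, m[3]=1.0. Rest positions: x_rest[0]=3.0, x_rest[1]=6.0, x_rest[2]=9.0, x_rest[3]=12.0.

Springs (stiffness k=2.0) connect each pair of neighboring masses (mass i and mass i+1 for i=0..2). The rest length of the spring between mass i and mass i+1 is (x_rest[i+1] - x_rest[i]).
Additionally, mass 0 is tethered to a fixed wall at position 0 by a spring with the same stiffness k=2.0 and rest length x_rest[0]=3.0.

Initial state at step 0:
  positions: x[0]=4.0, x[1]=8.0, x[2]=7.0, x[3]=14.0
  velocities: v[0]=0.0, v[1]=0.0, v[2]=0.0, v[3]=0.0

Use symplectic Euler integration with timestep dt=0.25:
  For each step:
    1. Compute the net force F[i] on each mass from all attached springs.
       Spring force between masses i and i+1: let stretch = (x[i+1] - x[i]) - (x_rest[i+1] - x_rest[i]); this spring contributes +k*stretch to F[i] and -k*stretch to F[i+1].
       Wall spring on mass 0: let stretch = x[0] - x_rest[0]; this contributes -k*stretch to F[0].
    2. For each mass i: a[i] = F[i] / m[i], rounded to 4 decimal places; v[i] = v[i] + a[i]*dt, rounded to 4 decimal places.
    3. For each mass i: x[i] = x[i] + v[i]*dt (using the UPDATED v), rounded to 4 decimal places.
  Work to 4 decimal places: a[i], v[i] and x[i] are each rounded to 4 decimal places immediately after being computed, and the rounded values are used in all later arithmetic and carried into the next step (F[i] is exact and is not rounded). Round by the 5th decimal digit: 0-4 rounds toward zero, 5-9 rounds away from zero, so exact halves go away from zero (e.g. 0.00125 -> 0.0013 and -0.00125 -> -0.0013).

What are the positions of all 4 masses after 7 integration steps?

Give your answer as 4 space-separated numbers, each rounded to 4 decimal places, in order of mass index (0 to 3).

Answer: 1.6132 6.9412 9.6334 12.4576

Derivation:
Step 0: x=[4.0000 8.0000 7.0000 14.0000] v=[0.0000 0.0000 0.0000 0.0000]
Step 1: x=[4.0000 7.3750 8.0000 13.5000] v=[0.0000 -2.5000 4.0000 -2.0000]
Step 2: x=[3.9219 6.4063 9.6094 12.6875] v=[-0.3125 -3.8750 6.4375 -3.2500]
Step 3: x=[3.6641 5.5274 11.2032 11.8652] v=[-1.0313 -3.5157 6.3750 -3.2891]
Step 4: x=[3.1812 5.1250 12.1702 11.3352] v=[-1.9317 -1.6095 3.8681 -2.1201]
Step 5: x=[2.5436 5.3603 12.1522 11.2846] v=[-2.5504 0.9412 -0.0720 -0.2026]
Step 6: x=[1.9401 6.0925 11.1768 11.7174] v=[-2.4139 2.9288 -3.9018 1.7312]
Step 7: x=[1.6132 6.9412 9.6334 12.4576] v=[-1.3078 3.3948 -6.1737 2.9609]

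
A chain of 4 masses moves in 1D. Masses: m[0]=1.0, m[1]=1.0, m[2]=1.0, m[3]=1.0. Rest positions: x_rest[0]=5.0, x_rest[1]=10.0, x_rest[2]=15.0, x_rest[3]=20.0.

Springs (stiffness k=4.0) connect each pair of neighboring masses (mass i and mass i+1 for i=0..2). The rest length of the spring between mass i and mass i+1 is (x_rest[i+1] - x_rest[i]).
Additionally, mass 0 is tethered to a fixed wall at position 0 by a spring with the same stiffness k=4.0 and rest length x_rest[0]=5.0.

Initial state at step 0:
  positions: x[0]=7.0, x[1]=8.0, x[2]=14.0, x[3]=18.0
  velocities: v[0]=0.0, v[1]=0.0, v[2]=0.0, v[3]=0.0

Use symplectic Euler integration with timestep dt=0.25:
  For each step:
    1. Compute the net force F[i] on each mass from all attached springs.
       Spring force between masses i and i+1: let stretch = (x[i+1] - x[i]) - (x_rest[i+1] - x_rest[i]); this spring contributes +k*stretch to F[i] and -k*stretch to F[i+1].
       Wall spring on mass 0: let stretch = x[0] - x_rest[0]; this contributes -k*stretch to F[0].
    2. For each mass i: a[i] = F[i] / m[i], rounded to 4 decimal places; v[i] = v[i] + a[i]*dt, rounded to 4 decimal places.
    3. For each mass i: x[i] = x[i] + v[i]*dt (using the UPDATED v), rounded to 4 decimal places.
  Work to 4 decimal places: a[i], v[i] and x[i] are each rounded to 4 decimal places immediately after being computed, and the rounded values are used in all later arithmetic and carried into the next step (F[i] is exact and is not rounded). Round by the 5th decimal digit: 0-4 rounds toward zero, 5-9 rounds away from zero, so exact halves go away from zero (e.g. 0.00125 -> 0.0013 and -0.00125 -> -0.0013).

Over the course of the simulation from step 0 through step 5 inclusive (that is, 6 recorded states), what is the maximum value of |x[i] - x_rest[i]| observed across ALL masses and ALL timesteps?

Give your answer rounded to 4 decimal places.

Step 0: x=[7.0000 8.0000 14.0000 18.0000] v=[0.0000 0.0000 0.0000 0.0000]
Step 1: x=[5.5000 9.2500 13.5000 18.2500] v=[-6.0000 5.0000 -2.0000 1.0000]
Step 2: x=[3.5625 10.6250 13.1250 18.5625] v=[-7.7500 5.5000 -1.5000 1.2500]
Step 3: x=[2.5000 10.8594 13.4844 18.7656] v=[-4.2500 0.9375 1.4375 0.8125]
Step 4: x=[2.9024 9.6602 14.5078 18.8984] v=[1.6094 -4.7969 4.0937 0.5313]
Step 5: x=[4.2686 7.9834 15.4170 19.1836] v=[5.4648 -6.7071 3.6367 1.1407]
Max displacement = 2.5000

Answer: 2.5000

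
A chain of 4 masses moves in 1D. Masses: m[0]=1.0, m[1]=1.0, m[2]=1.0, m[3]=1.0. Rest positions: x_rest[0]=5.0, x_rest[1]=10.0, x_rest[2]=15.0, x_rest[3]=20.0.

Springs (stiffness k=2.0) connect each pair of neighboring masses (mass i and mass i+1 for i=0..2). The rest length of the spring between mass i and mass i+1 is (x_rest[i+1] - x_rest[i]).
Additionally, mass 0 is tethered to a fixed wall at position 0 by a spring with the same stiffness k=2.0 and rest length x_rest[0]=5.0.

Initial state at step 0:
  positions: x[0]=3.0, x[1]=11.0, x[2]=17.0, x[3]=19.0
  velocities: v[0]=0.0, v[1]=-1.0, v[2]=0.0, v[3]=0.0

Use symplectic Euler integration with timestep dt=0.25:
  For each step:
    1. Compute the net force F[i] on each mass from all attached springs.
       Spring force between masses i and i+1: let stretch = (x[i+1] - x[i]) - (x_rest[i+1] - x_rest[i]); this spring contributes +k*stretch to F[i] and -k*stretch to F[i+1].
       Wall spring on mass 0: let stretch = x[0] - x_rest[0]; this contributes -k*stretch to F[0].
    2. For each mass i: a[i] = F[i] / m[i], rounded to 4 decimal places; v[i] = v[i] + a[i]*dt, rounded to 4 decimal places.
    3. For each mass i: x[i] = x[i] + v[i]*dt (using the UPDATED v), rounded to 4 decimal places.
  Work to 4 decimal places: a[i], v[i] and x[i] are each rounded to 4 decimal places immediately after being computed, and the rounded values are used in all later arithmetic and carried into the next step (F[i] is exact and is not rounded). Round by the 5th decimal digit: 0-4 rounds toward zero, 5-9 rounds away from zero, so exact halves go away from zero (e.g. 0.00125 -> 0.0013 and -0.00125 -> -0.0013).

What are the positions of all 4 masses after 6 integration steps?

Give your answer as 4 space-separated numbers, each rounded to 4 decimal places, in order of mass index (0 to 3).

Step 0: x=[3.0000 11.0000 17.0000 19.0000] v=[0.0000 -1.0000 0.0000 0.0000]
Step 1: x=[3.6250 10.5000 16.5000 19.3750] v=[2.5000 -2.0000 -2.0000 1.5000]
Step 2: x=[4.6563 9.8906 15.6094 20.0156] v=[4.1250 -2.4375 -3.5625 2.5625]
Step 3: x=[5.7598 9.3418 14.5547 20.7305] v=[4.4140 -2.1953 -4.2188 2.8594]
Step 4: x=[6.5911 8.9968 13.6204 21.2984] v=[3.3251 -1.3799 -3.7374 2.2715]
Step 5: x=[6.8992 8.9291 13.0679 21.5315] v=[1.2324 -0.2710 -2.2102 0.9325]
Step 6: x=[6.5986 9.1250 13.0560 21.3317] v=[-1.2023 0.7835 -0.0478 -0.7993]

Answer: 6.5986 9.1250 13.0560 21.3317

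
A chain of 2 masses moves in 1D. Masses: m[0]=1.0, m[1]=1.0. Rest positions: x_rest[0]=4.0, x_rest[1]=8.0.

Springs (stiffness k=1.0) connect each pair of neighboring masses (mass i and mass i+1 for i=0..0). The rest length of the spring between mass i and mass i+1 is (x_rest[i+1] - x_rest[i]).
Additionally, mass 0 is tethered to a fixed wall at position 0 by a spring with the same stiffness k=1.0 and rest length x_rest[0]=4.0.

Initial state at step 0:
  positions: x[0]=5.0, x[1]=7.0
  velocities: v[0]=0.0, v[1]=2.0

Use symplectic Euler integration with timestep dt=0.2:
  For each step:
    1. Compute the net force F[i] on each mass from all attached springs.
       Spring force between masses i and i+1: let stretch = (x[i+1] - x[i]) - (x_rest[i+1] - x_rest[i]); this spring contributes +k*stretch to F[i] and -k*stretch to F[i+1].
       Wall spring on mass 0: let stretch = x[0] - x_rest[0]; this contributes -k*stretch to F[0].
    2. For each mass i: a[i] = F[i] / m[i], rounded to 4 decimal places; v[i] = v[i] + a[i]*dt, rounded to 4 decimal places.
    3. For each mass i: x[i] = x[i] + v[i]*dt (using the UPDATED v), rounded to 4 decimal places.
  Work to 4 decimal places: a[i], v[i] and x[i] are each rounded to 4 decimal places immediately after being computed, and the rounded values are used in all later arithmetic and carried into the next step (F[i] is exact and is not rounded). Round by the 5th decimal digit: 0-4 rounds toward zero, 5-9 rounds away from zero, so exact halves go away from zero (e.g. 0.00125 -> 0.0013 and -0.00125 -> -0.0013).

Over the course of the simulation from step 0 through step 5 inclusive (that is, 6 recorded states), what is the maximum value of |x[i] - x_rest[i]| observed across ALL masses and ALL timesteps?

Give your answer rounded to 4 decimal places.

Step 0: x=[5.0000 7.0000] v=[0.0000 2.0000]
Step 1: x=[4.8800 7.4800] v=[-0.6000 2.4000]
Step 2: x=[4.6688 8.0160] v=[-1.0560 2.6800]
Step 3: x=[4.4047 8.5781] v=[-1.3203 2.8106]
Step 4: x=[4.1314 9.1333] v=[-1.3666 2.7759]
Step 5: x=[3.8929 9.6484] v=[-1.1925 2.5755]
Max displacement = 1.6484

Answer: 1.6484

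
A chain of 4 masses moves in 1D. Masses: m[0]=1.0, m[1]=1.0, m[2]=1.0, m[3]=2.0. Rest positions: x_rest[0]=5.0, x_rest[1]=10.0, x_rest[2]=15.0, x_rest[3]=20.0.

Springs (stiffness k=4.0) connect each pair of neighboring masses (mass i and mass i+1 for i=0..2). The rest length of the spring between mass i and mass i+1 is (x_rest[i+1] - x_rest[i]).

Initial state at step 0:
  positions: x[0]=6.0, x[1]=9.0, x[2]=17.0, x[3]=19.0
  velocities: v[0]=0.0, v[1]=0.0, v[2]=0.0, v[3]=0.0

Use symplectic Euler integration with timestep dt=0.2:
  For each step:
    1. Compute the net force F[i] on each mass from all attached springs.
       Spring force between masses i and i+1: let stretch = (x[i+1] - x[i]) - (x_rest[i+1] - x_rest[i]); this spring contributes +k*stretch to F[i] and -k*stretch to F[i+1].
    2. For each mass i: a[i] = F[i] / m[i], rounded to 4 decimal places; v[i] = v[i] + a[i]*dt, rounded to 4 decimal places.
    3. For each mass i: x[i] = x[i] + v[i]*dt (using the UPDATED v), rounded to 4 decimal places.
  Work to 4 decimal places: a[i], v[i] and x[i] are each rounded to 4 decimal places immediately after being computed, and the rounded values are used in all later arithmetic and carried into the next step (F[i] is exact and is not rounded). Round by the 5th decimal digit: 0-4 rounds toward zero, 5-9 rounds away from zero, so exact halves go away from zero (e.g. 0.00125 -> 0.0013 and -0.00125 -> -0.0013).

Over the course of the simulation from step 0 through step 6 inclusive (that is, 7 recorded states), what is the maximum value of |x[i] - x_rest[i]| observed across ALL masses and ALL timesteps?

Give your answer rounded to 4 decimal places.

Answer: 2.0558

Derivation:
Step 0: x=[6.0000 9.0000 17.0000 19.0000] v=[0.0000 0.0000 0.0000 0.0000]
Step 1: x=[5.6800 9.8000 16.0400 19.2400] v=[-1.6000 4.0000 -4.8000 1.2000]
Step 2: x=[5.2192 10.9392 14.5936 19.6240] v=[-2.3040 5.6960 -7.2320 1.9200]
Step 3: x=[4.8736 11.7479 13.3674 20.0056] v=[-1.7280 4.0435 -6.1312 1.9078]
Step 4: x=[4.8279 11.7158 12.9442 20.2561] v=[-0.2286 -0.1603 -2.1162 1.2525]
Step 5: x=[5.0842 10.7782 13.4943 20.3216] v=[1.2817 -4.6879 2.7506 0.3277]
Step 6: x=[5.4516 9.3642 14.7022 20.2410] v=[1.8369 -7.0702 6.0396 -0.4032]
Max displacement = 2.0558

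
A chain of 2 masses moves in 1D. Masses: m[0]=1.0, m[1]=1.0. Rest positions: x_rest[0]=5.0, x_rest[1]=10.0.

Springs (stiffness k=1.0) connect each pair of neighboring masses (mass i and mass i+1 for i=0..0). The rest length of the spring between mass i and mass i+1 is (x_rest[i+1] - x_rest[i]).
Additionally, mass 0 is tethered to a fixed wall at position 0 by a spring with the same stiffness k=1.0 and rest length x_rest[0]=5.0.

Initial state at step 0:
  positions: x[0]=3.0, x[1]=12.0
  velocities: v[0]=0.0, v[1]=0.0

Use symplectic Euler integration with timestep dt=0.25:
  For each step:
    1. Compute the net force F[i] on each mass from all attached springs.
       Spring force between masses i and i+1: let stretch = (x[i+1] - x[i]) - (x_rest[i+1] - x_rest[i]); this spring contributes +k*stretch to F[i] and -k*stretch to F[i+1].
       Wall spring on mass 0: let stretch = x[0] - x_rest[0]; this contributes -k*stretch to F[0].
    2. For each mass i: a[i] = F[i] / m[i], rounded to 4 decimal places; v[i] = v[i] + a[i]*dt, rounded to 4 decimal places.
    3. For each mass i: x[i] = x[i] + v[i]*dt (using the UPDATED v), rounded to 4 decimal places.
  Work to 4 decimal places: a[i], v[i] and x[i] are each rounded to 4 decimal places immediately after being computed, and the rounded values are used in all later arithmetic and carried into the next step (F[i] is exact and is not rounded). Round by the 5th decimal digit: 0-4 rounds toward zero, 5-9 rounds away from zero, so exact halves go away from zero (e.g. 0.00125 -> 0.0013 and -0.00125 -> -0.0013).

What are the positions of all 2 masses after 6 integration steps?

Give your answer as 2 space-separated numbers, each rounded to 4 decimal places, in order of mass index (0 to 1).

Step 0: x=[3.0000 12.0000] v=[0.0000 0.0000]
Step 1: x=[3.3750 11.7500] v=[1.5000 -1.0000]
Step 2: x=[4.0625 11.2891] v=[2.7500 -1.8438]
Step 3: x=[4.9478 10.6890] v=[3.5410 -2.4005]
Step 4: x=[5.8827 10.0426] v=[3.7394 -2.5858]
Step 5: x=[6.7099 9.4487] v=[3.3087 -2.3758]
Step 6: x=[7.2889 8.9961] v=[2.3159 -1.8105]

Answer: 7.2889 8.9961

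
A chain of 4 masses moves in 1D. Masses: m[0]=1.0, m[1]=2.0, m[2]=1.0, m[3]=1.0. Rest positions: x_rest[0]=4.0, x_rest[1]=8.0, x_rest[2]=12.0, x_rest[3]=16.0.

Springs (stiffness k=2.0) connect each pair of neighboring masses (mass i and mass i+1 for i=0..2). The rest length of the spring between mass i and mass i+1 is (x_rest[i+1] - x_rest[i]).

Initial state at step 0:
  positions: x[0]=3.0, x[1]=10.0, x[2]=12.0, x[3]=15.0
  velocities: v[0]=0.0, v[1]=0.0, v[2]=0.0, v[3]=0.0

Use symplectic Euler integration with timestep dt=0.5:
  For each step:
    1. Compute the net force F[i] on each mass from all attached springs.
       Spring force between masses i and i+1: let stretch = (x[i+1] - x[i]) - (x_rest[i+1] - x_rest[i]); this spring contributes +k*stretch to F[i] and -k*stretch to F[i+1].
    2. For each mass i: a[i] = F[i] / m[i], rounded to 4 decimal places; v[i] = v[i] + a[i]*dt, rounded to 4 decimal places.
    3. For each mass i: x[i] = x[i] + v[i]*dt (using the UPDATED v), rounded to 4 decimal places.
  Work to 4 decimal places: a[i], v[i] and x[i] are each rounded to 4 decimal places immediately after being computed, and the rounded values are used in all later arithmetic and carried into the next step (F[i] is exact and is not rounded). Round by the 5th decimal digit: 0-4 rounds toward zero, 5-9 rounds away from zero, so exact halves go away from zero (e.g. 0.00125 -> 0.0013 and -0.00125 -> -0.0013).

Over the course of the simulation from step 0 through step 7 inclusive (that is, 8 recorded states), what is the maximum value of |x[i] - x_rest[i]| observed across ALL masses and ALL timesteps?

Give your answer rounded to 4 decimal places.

Answer: 2.3750

Derivation:
Step 0: x=[3.0000 10.0000 12.0000 15.0000] v=[0.0000 0.0000 0.0000 0.0000]
Step 1: x=[4.5000 8.7500 12.5000 15.5000] v=[3.0000 -2.5000 1.0000 1.0000]
Step 2: x=[6.1250 7.3750 12.6250 16.5000] v=[3.2500 -2.7500 0.2500 2.0000]
Step 3: x=[6.3750 7.0000 12.0625 17.5625] v=[0.5000 -0.7500 -1.1250 2.1250]
Step 4: x=[4.9375 7.7344 11.7188 17.8750] v=[-2.8750 1.4688 -0.6875 0.6250]
Step 5: x=[2.8985 8.7657 12.4610 17.1094] v=[-4.0781 2.0626 1.4843 -1.5312]
Step 6: x=[1.7931 9.2541 13.6797 16.0196] v=[-2.2109 0.9767 2.4374 -2.1796]
Step 7: x=[2.4182 8.9836 13.8556 15.7599] v=[1.2501 -0.5410 0.3517 -0.5195]
Max displacement = 2.3750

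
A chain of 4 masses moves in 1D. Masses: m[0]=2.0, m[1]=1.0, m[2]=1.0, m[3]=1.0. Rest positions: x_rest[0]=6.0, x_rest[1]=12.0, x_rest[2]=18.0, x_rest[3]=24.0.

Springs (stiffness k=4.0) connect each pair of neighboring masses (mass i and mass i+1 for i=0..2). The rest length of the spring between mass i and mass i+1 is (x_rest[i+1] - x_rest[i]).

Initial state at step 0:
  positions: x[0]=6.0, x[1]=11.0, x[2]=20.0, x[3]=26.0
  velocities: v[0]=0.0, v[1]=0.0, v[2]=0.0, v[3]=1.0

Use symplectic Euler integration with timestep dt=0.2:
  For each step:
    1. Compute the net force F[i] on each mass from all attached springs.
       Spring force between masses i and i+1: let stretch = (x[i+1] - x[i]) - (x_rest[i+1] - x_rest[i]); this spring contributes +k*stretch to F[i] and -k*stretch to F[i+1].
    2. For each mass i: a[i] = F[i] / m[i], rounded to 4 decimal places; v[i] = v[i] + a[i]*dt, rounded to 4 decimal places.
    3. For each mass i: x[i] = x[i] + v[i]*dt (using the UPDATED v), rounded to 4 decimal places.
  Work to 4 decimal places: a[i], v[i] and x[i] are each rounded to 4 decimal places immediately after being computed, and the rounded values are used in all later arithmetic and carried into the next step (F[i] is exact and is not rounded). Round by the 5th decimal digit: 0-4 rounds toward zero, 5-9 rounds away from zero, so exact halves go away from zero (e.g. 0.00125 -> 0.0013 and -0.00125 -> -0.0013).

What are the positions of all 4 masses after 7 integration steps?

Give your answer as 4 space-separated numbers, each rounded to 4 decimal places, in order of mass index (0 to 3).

Step 0: x=[6.0000 11.0000 20.0000 26.0000] v=[0.0000 0.0000 0.0000 1.0000]
Step 1: x=[5.9200 11.6400 19.5200 26.2000] v=[-0.4000 3.2000 -2.4000 1.0000]
Step 2: x=[5.8176 12.6256 18.8480 26.2912] v=[-0.5120 4.9280 -3.3600 0.4560]
Step 3: x=[5.7798 13.5175 18.3713 26.1515] v=[-0.1888 4.4595 -2.3834 -0.6986]
Step 4: x=[5.8811 13.9480 18.3628 25.7269] v=[0.5063 2.1524 -0.0423 -2.1228]
Step 5: x=[6.1477 13.7941 18.8262 25.0841] v=[1.3331 -0.7693 2.3171 -3.2141]
Step 6: x=[6.5460 13.2220 19.4857 24.4000] v=[1.9917 -2.8607 3.2977 -3.4204]
Step 7: x=[6.9984 12.5839 19.9293 23.8896] v=[2.2621 -3.1905 2.2182 -2.5518]

Answer: 6.9984 12.5839 19.9293 23.8896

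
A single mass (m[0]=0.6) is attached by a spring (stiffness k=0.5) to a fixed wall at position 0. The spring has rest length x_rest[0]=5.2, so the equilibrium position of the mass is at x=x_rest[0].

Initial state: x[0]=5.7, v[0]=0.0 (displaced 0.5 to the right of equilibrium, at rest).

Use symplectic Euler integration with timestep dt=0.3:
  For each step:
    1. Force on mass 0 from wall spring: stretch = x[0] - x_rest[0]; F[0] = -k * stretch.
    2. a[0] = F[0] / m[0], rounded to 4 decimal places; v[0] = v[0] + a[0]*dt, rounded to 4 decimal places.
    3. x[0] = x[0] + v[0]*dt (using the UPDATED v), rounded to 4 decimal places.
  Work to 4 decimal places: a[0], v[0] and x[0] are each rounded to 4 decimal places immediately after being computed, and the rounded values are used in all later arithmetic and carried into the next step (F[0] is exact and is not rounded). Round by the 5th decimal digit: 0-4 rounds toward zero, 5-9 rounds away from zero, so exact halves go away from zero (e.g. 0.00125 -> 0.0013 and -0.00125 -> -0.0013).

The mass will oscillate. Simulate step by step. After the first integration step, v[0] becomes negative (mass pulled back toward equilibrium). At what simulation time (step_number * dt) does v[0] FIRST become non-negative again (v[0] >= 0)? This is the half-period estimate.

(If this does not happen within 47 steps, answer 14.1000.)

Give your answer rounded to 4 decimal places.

Step 0: x=[5.7000] v=[0.0000]
Step 1: x=[5.6625] v=[-0.1250]
Step 2: x=[5.5903] v=[-0.2406]
Step 3: x=[5.4888] v=[-0.3382]
Step 4: x=[5.3657] v=[-0.4104]
Step 5: x=[5.2302] v=[-0.4518]
Step 6: x=[5.0924] v=[-0.4594]
Step 7: x=[4.9627] v=[-0.4325]
Step 8: x=[4.8507] v=[-0.3732]
Step 9: x=[4.7649] v=[-0.2859]
Step 10: x=[4.7118] v=[-0.1771]
Step 11: x=[4.6953] v=[-0.0551]
Step 12: x=[4.7166] v=[0.0711]
First v>=0 after going negative at step 12, time=3.6000

Answer: 3.6000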